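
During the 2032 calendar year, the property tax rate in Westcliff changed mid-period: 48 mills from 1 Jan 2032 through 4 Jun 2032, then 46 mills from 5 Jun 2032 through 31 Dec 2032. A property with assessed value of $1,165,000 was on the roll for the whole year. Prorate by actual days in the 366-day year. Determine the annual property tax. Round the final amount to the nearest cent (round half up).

1 Jan – 4 Jun 2032: 156 days at 48 mills → $1,165,000 × 4.8% × 156/366 = $23,834.7541
5 Jun – 31 Dec 2032: 210 days at 46 mills → $1,165,000 × 4.6% × 210/366 = $30,748.3607
Total = $54,583.1148

$54,583.11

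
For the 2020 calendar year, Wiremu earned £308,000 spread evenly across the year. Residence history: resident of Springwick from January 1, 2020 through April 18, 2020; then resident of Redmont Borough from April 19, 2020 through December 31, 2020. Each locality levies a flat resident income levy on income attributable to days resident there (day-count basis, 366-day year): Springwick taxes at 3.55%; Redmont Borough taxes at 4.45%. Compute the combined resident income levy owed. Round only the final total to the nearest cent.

£12,880.46

Springwick, January 1 – April 18, 2020: 109 days → £308,000 × 3.55% × 109/366 = £3,256.3005
Redmont Borough, April 19 – December 31, 2020: 257 days → £308,000 × 4.45% × 257/366 = £9,624.1585
Total = £12,880.4590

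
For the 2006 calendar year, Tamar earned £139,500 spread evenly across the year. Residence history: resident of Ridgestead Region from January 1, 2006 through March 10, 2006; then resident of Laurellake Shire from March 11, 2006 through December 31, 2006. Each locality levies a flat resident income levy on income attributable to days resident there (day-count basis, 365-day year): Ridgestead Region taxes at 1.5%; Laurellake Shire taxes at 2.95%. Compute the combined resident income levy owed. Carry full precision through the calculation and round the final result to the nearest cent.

Ridgestead Region, January 1 – March 10, 2006: 69 days → £139,500 × 1.5% × 69/365 = £395.5685
Laurellake Shire, March 11 – December 31, 2006: 296 days → £139,500 × 2.95% × 296/365 = £3,337.2986
Total = £3,732.8671

£3,732.87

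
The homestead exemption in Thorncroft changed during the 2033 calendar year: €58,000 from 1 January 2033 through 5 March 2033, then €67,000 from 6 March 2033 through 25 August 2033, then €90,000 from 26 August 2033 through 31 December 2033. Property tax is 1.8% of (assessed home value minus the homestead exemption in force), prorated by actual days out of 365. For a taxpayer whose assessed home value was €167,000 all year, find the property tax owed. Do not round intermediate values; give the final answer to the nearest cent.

1 January – 5 March 2033: 64 days, exemption €58,000 → (€167,000 − €58,000) × 1.8% × 64/365 = €344.0219
6 March – 25 August 2033: 173 days, exemption €67,000 → (€167,000 − €67,000) × 1.8% × 173/365 = €853.1507
26 August – 31 December 2033: 128 days, exemption €90,000 → (€167,000 − €90,000) × 1.8% × 128/365 = €486.0493
Total = €1,683.2219

€1,683.22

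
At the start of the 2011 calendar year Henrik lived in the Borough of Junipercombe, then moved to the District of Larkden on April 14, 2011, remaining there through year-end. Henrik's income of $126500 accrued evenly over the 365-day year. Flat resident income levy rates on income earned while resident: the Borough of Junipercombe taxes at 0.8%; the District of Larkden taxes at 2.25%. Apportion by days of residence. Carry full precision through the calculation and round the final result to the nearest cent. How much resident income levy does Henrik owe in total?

$2328.64

The Borough of Junipercombe, January 1 – April 13, 2011: 103 days → $126500 × 0.8% × 103/365 = $285.5781
The District of Larkden, April 14 – December 31, 2011: 262 days → $126500 × 2.25% × 262/365 = $2043.0616
Total = $2328.6397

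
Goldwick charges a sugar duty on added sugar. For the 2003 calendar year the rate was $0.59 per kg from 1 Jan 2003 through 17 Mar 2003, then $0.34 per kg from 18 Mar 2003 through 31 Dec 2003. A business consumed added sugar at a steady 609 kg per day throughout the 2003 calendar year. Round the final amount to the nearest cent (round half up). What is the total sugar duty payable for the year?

$87,147.90

1 Jan – 17 Mar 2003: 76 days × 609 kg/day = 46,284 kg at $0.59/kg → $27,307.56
18 Mar – 31 Dec 2003: 289 days × 609 kg/day = 176,001 kg at $0.34/kg → $59,840.34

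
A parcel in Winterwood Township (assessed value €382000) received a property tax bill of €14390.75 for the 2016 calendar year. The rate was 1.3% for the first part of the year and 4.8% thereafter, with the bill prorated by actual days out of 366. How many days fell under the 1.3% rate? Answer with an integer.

108 days

Let d = days at the first rate; then 366 − d days at the second rate.
€382000 × [1.3%·d + 4.8%·(366−d)] / 366 = €14390.75
Solving gives d = 108, so the new rate took effect on April 18, 2016.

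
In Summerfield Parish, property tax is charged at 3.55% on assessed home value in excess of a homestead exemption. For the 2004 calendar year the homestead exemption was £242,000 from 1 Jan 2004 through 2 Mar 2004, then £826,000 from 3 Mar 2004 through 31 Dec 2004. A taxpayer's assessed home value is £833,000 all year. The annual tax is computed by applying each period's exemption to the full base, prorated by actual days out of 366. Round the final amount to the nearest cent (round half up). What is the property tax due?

1 Jan – 2 Mar 2004: 62 days, exemption £242,000 → (£833,000 − £242,000) × 3.55% × 62/366 = £3,554.0738
3 Mar – 31 Dec 2004: 304 days, exemption £826,000 → (£833,000 − £826,000) × 3.55% × 304/366 = £206.4044
Total = £3,760.4781

£3,760.48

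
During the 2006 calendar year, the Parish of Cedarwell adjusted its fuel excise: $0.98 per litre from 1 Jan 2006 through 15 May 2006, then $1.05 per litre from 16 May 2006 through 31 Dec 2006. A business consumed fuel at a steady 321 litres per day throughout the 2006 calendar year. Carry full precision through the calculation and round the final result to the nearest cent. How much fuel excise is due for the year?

1 Jan – 15 May 2006: 135 days × 321 litres/day = 43,335 litres at $0.98/litre → $42468.30
16 May – 31 Dec 2006: 230 days × 321 litres/day = 73,830 litres at $1.05/litre → $77521.50

$119989.80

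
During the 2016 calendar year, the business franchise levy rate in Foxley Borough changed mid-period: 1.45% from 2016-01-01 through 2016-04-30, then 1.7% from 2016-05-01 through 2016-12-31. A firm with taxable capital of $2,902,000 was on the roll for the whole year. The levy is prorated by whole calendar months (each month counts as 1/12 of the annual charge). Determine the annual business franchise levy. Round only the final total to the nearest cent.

2016-01-01 to 2016-04-30: 4 months at 1.45% → $2,902,000 × 1.45% × 4/12 = $14,026.3333
2016-05-01 to 2016-12-31: 8 months at 1.7% → $2,902,000 × 1.7% × 8/12 = $32,889.3333
Total = $46,915.6667

$46,915.67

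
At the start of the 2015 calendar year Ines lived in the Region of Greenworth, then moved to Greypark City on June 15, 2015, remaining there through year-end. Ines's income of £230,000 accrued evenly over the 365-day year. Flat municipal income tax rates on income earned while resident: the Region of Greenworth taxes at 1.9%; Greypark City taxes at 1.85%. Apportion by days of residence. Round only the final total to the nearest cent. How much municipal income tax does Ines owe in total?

£4,306.99

The Region of Greenworth, January 1 – June 14, 2015: 165 days → £230,000 × 1.9% × 165/365 = £1,975.4795
Greypark City, June 15 – December 31, 2015: 200 days → £230,000 × 1.85% × 200/365 = £2,331.5068
Total = £4,306.9863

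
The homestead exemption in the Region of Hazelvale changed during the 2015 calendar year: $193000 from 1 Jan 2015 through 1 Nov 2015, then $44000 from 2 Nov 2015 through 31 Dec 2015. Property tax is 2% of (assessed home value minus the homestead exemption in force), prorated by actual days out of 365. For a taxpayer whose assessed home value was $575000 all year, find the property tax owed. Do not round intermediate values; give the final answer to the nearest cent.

$8129.86

1 Jan – 1 Nov 2015: 305 days, exemption $193000 → ($575000 − $193000) × 2% × 305/365 = $6384.1096
2 Nov – 31 Dec 2015: 60 days, exemption $44000 → ($575000 − $44000) × 2% × 60/365 = $1745.7534
Total = $8129.8630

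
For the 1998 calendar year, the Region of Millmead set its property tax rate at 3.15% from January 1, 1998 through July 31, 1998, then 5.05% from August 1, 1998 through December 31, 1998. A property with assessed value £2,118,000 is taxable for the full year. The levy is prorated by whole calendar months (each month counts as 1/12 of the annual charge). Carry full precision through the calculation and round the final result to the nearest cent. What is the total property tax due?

£83,484.50

January 1 – July 31, 1998: 7 months at 3.15% → £2,118,000 × 3.15% × 7/12 = £38,918.2500
August 1 – December 31, 1998: 5 months at 5.05% → £2,118,000 × 5.05% × 5/12 = £44,566.2500
Total = £83,484.5000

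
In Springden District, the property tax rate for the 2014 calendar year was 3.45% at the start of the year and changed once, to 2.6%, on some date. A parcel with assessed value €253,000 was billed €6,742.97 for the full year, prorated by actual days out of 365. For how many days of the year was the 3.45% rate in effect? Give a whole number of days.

Let d = days at the first rate; then 365 − d days at the second rate.
€253,000 × [3.45%·d + 2.6%·(365−d)] / 365 = €6,742.97
Solving gives d = 28, so the new rate took effect on January 29, 2014.

28 days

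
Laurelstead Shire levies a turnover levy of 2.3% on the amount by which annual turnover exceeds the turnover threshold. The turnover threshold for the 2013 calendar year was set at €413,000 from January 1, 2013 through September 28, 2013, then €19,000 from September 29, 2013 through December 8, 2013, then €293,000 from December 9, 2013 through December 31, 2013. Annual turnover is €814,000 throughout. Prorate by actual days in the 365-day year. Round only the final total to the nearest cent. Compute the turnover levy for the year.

January 1 – September 28, 2013: 271 days, exemption €413,000 → (€814,000 − €413,000) × 2.3% × 271/365 = €6,847.7616
September 29 – December 8, 2013: 71 days, exemption €19,000 → (€814,000 − €19,000) × 2.3% × 71/365 = €3,556.8082
December 9 – December 31, 2013: 23 days, exemption €293,000 → (€814,000 − €293,000) × 2.3% × 23/365 = €755.0932
Total = €11,159.6630

€11,159.66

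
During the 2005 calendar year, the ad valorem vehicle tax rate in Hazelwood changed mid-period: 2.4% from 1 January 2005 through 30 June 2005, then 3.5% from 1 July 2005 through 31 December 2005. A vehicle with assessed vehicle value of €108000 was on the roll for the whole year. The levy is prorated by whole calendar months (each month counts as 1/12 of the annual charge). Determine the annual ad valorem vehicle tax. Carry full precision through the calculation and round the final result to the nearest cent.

1 January – 30 June 2005: 6 months at 2.4% → €108000 × 2.4% × 6/12 = €1296.0000
1 July – 31 December 2005: 6 months at 3.5% → €108000 × 3.5% × 6/12 = €1890.0000
Total = €3186.0000

€3186.00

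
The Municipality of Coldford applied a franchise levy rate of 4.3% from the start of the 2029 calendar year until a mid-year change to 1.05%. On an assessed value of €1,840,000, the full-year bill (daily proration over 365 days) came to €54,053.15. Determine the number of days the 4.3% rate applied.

Let d = days at the first rate; then 365 − d days at the second rate.
€1,840,000 × [4.3%·d + 1.05%·(365−d)] / 365 = €54,053.15
Solving gives d = 212, so the new rate took effect on 1 August 2029.

212 days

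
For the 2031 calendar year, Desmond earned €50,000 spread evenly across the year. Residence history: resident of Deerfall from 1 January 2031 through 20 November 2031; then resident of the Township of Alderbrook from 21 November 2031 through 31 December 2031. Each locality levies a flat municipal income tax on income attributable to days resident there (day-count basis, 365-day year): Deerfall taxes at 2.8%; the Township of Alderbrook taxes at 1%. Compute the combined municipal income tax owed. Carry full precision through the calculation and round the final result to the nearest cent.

Deerfall, 1 January – 20 November 2031: 324 days → €50,000 × 2.8% × 324/365 = €1,242.7397
The Township of Alderbrook, 21 November – 31 December 2031: 41 days → €50,000 × 1% × 41/365 = €56.1644
Total = €1,298.9041

€1,298.90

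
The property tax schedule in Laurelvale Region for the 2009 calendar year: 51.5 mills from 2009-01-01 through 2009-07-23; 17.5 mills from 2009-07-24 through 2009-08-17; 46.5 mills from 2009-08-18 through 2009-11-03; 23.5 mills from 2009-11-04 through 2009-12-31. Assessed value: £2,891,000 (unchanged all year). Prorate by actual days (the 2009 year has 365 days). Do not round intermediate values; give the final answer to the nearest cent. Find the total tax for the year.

2009-01-01 to 2009-07-23: 204 days at 51.5 mills → £2,891,000 × 5.15% × 204/365 = £83,213.2767
2009-07-24 to 2009-08-17: 25 days at 17.5 mills → £2,891,000 × 1.75% × 25/365 = £3,465.2397
2009-08-18 to 2009-11-03: 78 days at 46.5 mills → £2,891,000 × 4.65% × 78/365 = £28,727.8274
2009-11-04 to 2009-12-31: 58 days at 23.5 mills → £2,891,000 × 2.35% × 58/365 = £10,795.7068
Total = £126,202.0507

£126,202.05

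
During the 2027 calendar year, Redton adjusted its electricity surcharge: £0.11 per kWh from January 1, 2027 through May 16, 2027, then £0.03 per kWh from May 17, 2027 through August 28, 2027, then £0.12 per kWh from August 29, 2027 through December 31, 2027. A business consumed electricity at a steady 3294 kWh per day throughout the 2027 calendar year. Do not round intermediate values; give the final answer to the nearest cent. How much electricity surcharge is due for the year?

£108965.52

January 1 – May 16, 2027: 136 days × 3294 kWh/day = 447,984 kWh at £0.11/kWh → £49278.24
May 17 – August 28, 2027: 104 days × 3294 kWh/day = 342,576 kWh at £0.03/kWh → £10277.28
August 29 – December 31, 2027: 125 days × 3294 kWh/day = 411,750 kWh at £0.12/kWh → £49410.00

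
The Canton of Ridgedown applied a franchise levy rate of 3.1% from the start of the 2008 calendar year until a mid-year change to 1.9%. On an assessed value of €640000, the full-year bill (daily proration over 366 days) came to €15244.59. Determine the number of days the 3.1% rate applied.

147 days

Let d = days at the first rate; then 366 − d days at the second rate.
€640000 × [3.1%·d + 1.9%·(366−d)] / 366 = €15244.59
Solving gives d = 147, so the new rate took effect on May 27, 2008.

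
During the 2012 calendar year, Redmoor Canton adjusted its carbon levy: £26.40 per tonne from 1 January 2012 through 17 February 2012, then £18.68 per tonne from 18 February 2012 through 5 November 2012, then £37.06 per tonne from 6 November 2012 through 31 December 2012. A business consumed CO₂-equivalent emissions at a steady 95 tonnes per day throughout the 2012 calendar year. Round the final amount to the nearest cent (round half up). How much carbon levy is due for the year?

£782488.40

1 January – 17 February 2012: 48 days × 95 tonnes/day = 4,560 tonnes at £26.40/tonne → £120384.00
18 February – 5 November 2012: 262 days × 95 tonnes/day = 24,890 tonnes at £18.68/tonne → £464945.20
6 November – 31 December 2012: 56 days × 95 tonnes/day = 5,320 tonnes at £37.06/tonne → £197159.20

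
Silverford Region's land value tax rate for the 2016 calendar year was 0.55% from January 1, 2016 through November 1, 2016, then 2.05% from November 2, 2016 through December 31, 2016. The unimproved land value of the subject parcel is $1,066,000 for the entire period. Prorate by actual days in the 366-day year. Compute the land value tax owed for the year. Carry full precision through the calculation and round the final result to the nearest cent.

$8,484.31

January 1 – November 1, 2016: 306 days at 0.55% → $1,066,000 × 0.55% × 306/366 = $4,901.8525
November 2 – December 31, 2016: 60 days at 2.05% → $1,066,000 × 2.05% × 60/366 = $3,582.4590
Total = $8,484.3115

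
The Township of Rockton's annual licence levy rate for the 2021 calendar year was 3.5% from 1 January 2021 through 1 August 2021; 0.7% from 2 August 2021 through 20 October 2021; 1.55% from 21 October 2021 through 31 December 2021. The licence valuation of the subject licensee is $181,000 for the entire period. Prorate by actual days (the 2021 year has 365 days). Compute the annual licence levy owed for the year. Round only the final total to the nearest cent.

$4,527.98

1 January – 1 August 2021: 213 days at 3.5% → $181,000 × 3.5% × 213/365 = $3,696.8630
2 August – 20 October 2021: 80 days at 0.7% → $181,000 × 0.7% × 80/365 = $277.6986
21 October – 31 December 2021: 72 days at 1.55% → $181,000 × 1.55% × 72/365 = $553.4137
Total = $4,527.9753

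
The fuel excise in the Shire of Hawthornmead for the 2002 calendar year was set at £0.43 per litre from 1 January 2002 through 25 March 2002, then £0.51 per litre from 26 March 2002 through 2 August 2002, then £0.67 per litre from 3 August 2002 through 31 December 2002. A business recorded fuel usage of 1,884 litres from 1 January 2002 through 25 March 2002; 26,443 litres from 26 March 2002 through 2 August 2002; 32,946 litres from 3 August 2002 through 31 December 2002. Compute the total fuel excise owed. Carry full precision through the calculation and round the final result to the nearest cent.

1 January – 25 March 2002: 1,884 litres at £0.43/litre → £810.12
26 March – 2 August 2002: 26,443 litres at £0.51/litre → £13,485.93
3 August – 31 December 2002: 32,946 litres at £0.67/litre → £22,073.82

£36,369.87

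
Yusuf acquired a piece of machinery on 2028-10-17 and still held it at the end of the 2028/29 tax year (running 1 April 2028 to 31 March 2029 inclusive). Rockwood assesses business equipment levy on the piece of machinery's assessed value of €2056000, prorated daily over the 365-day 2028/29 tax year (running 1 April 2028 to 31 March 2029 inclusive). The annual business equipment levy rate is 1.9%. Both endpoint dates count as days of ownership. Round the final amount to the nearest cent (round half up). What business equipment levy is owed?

Days held (2028-10-17 to 2029-03-31): 166 out of 365
Tax = €2056000 × 1.9% × 166/365 = €17766.0932

€17766.09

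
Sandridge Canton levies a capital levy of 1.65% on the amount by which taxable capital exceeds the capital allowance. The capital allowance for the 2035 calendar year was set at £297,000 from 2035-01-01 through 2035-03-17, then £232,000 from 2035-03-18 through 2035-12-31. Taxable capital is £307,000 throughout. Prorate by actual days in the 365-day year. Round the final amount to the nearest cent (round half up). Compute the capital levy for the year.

2035-01-01 to 2035-03-17: 76 days, exemption £297,000 → (£307,000 − £297,000) × 1.65% × 76/365 = £34.3562
2035-03-18 to 2035-12-31: 289 days, exemption £232,000 → (£307,000 − £232,000) × 1.65% × 289/365 = £979.8288
Total = £1,014.1849

£1,014.18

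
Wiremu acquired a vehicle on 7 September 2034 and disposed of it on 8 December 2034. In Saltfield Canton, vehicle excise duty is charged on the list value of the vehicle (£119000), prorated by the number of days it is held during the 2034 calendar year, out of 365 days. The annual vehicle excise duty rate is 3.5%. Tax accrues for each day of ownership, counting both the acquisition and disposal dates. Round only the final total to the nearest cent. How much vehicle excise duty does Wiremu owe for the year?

£1061.22

Days held (7 September – 8 December 2034): 93 out of 365
Tax = £119000 × 3.5% × 93/365 = £1061.2192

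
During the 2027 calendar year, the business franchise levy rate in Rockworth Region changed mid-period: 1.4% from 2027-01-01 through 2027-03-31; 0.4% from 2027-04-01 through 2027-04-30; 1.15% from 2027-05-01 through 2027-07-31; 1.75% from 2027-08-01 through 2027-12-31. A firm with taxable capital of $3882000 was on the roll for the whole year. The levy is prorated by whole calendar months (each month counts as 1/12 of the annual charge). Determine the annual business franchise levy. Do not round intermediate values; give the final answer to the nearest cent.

$54348.00

2027-01-01 to 2027-03-31: 3 months at 1.4% → $3882000 × 1.4% × 3/12 = $13587.0000
2027-04-01 to 2027-04-30: 1 month at 0.4% → $3882000 × 0.4% × 1/12 = $1294.0000
2027-05-01 to 2027-07-31: 3 months at 1.15% → $3882000 × 1.15% × 3/12 = $11160.7500
2027-08-01 to 2027-12-31: 5 months at 1.75% → $3882000 × 1.75% × 5/12 = $28306.2500
Total = $54348.0000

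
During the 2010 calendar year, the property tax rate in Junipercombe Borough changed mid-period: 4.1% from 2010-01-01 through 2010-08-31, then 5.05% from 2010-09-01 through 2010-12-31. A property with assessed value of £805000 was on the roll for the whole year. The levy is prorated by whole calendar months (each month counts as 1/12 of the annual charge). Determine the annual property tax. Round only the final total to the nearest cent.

£35554.17

2010-01-01 to 2010-08-31: 8 months at 4.1% → £805000 × 4.1% × 8/12 = £22003.3333
2010-09-01 to 2010-12-31: 4 months at 5.05% → £805000 × 5.05% × 4/12 = £13550.8333
Total = £35554.1667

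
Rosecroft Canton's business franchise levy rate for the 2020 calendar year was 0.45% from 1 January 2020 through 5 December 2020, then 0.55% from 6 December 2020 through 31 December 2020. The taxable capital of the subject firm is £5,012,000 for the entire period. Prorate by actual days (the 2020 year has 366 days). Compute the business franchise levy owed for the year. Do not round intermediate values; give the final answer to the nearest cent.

1 January – 5 December 2020: 340 days at 0.45% → £5,012,000 × 0.45% × 340/366 = £20,951.8033
6 December – 31 December 2020: 26 days at 0.55% → £5,012,000 × 0.55% × 26/366 = £1,958.2404
Total = £22,910.0437

£22,910.04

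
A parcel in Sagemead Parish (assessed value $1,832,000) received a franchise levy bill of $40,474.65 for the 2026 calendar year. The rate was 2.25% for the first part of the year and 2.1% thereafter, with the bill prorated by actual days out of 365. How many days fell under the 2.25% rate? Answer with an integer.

Let d = days at the first rate; then 365 − d days at the second rate.
$1,832,000 × [2.25%·d + 2.1%·(365−d)] / 365 = $40,474.65
Solving gives d = 266, so the new rate took effect on September 24, 2026.

266 days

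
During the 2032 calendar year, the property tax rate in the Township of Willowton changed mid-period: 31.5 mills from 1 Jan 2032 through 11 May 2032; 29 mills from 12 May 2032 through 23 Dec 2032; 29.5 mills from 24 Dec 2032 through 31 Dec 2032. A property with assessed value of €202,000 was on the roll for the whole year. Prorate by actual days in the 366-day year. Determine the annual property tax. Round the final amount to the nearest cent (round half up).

€6,042.34

1 Jan – 11 May 2032: 132 days at 31.5 mills → €202,000 × 3.15% × 132/366 = €2,294.8525
12 May – 23 Dec 2032: 226 days at 29 mills → €202,000 × 2.9% × 226/366 = €3,617.2350
24 Dec – 31 Dec 2032: 8 days at 29.5 mills → €202,000 × 2.95% × 8/366 = €130.2514
Total = €6,042.3388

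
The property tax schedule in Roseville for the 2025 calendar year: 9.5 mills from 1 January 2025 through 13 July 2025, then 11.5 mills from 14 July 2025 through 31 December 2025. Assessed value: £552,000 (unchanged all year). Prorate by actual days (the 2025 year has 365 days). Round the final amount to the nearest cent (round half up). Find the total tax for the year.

£5,761.22

1 January – 13 July 2025: 194 days at 9.5 mills → £552,000 × 0.95% × 194/365 = £2,787.2219
14 July – 31 December 2025: 171 days at 11.5 mills → £552,000 × 1.15% × 171/365 = £2,973.9945
Total = £5,761.2164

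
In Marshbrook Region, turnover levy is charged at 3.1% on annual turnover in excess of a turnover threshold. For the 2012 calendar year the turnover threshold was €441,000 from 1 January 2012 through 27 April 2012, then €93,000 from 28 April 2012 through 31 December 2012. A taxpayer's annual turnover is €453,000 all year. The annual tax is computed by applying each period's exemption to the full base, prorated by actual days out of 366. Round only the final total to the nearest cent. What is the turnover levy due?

1 January – 27 April 2012: 118 days, exemption €441,000 → (€453,000 − €441,000) × 3.1% × 118/366 = €119.9344
28 April – 31 December 2012: 248 days, exemption €93,000 → (€453,000 − €93,000) × 3.1% × 248/366 = €7,561.9672
Total = €7,681.9016

€7,681.90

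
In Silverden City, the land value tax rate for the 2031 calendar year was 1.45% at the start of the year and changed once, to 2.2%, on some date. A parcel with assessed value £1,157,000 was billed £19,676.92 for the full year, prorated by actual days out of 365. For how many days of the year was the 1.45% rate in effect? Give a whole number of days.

Let d = days at the first rate; then 365 − d days at the second rate.
£1,157,000 × [1.45%·d + 2.2%·(365−d)] / 365 = £19,676.92
Solving gives d = 243, so the new rate took effect on 1 September 2031.

243 days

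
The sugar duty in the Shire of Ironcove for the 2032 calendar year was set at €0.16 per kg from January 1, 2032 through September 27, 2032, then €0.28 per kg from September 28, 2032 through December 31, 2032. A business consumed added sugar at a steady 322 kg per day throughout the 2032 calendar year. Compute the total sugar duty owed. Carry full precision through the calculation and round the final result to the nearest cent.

January 1 – September 27, 2032: 271 days × 322 kg/day = 87,262 kg at €0.16/kg → €13,961.92
September 28 – December 31, 2032: 95 days × 322 kg/day = 30,590 kg at €0.28/kg → €8,565.20

€22,527.12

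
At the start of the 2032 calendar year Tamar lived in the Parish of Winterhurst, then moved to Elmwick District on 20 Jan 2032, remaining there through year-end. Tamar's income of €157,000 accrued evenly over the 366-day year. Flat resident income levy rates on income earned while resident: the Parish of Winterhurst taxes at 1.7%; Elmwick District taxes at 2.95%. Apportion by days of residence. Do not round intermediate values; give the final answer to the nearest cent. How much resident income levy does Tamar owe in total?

€4,529.62

The Parish of Winterhurst, 1 Jan – 19 Jan 2032: 19 days → €157,000 × 1.7% × 19/366 = €138.5546
Elmwick District, 20 Jan – 31 Dec 2032: 347 days → €157,000 × 2.95% × 347/366 = €4,391.0669
Total = €4,529.6216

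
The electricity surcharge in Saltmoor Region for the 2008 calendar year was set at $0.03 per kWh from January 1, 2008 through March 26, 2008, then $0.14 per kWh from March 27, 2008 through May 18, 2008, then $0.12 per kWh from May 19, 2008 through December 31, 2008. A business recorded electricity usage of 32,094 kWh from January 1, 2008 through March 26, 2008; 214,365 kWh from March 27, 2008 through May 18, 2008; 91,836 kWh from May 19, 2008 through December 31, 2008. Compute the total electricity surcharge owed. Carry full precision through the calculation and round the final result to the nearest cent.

$41,994.24

January 1 – March 26, 2008: 32,094 kWh at $0.03/kWh → $962.82
March 27 – May 18, 2008: 214,365 kWh at $0.14/kWh → $30,011.10
May 19 – December 31, 2008: 91,836 kWh at $0.12/kWh → $11,020.32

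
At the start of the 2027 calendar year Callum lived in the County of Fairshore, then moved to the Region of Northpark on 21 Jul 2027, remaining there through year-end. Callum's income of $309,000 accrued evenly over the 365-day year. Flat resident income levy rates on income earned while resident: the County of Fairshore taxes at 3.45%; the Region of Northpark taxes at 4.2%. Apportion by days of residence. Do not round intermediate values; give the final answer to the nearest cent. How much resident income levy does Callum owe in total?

The County of Fairshore, 1 Jan – 20 Jul 2027: 201 days → $309,000 × 3.45% × 201/365 = $5,870.5767
The Region of Northpark, 21 Jul – 31 Dec 2027: 164 days → $309,000 × 4.2% × 164/365 = $5,831.2110
Total = $11,701.7877

$11,701.79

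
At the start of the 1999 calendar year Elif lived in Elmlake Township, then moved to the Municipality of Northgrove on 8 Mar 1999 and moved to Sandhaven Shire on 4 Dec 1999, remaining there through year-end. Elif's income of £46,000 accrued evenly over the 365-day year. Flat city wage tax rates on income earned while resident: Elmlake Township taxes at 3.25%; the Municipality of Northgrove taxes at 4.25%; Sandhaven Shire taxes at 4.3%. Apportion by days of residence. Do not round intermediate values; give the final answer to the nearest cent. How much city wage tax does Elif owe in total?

Elmlake Township, 1 Jan – 7 Mar 1999: 66 days → £46,000 × 3.25% × 66/365 = £270.3288
The Municipality of Northgrove, 8 Mar – 3 Dec 1999: 271 days → £46,000 × 4.25% × 271/365 = £1,451.5205
Sandhaven Shire, 4 Dec – 31 Dec 1999: 28 days → £46,000 × 4.3% × 28/365 = £151.7370
Total = £1,873.5863

£1,873.59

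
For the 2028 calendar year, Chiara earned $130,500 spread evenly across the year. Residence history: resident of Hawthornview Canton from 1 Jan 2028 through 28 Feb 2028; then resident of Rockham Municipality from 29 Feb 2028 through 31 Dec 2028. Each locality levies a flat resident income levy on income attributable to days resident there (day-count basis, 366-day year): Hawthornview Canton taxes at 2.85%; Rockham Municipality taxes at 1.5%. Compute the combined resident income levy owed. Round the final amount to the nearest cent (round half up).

$2,241.50

Hawthornview Canton, 1 Jan – 28 Feb 2028: 59 days → $130,500 × 2.85% × 59/366 = $599.5512
Rockham Municipality, 29 Feb – 31 Dec 2028: 307 days → $130,500 × 1.5% × 307/366 = $1,641.9467
Total = $2,241.4980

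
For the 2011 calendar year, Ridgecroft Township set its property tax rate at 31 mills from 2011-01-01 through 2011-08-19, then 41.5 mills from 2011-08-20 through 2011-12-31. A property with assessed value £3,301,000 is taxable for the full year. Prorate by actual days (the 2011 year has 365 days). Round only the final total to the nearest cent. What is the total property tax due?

£115,055.68

2011-01-01 to 2011-08-19: 231 days at 31 mills → £3,301,000 × 3.1% × 231/365 = £64,762.9068
2011-08-20 to 2011-12-31: 134 days at 41.5 mills → £3,301,000 × 4.15% × 134/365 = £50,292.7699
Total = £115,055.6767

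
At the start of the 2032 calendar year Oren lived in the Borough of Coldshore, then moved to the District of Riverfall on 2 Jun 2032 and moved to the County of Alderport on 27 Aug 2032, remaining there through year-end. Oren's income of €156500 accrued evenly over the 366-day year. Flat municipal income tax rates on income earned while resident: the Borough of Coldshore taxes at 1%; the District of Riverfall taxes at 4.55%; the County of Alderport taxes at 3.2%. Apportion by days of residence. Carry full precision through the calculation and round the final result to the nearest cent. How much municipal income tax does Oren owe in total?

€4065.15

The Borough of Coldshore, 1 Jan – 1 Jun 2032: 153 days → €156500 × 1% × 153/366 = €654.2213
The District of Riverfall, 2 Jun – 26 Aug 2032: 86 days → €156500 × 4.55% × 86/366 = €1673.1817
The County of Alderport, 27 Aug – 31 Dec 2032: 127 days → €156500 × 3.2% × 127/366 = €1737.7486
Total = €4065.1516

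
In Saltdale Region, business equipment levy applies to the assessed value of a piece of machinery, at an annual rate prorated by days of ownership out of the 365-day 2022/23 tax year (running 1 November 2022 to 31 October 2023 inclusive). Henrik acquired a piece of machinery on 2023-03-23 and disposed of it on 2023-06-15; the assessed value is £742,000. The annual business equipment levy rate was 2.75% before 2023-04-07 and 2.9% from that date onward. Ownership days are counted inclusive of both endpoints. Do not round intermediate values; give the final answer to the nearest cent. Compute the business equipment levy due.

2023-03-23 to 2023-04-06: 15 days at 2.75% → £742,000 × 2.75% × 15/365 = £838.5616
2023-04-07 to 2023-06-15: 70 days at 2.9% → £742,000 × 2.9% × 70/365 = £4,126.7397
Total = £4,965.3014

£4,965.30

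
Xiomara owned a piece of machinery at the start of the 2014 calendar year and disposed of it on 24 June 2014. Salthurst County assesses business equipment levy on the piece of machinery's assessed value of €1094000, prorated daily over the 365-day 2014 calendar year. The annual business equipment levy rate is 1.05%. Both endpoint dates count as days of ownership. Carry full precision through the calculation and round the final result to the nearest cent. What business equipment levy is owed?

€5507.47

Days held (1 January – 24 June 2014): 175 out of 365
Tax = €1094000 × 1.05% × 175/365 = €5507.4658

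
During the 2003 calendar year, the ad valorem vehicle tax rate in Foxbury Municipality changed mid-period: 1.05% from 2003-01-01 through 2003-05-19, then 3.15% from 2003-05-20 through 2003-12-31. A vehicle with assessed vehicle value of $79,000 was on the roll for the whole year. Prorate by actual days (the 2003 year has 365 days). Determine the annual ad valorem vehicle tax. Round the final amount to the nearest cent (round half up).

$1,856.72

2003-01-01 to 2003-05-19: 139 days at 1.05% → $79,000 × 1.05% × 139/365 = $315.8918
2003-05-20 to 2003-12-31: 226 days at 3.15% → $79,000 × 3.15% × 226/365 = $1,540.8247
Total = $1,856.7164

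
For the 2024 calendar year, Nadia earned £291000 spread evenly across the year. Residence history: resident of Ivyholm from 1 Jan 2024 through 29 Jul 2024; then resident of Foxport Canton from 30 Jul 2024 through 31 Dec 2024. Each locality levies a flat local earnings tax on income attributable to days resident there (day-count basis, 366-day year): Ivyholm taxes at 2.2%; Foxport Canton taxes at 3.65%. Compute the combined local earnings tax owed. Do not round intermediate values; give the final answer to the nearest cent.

£8188.95

Ivyholm, 1 Jan – 29 Jul 2024: 211 days → £291000 × 2.2% × 211/366 = £3690.7705
Foxport Canton, 30 Jul – 31 Dec 2024: 155 days → £291000 × 3.65% × 155/366 = £4498.1762
Total = £8188.9467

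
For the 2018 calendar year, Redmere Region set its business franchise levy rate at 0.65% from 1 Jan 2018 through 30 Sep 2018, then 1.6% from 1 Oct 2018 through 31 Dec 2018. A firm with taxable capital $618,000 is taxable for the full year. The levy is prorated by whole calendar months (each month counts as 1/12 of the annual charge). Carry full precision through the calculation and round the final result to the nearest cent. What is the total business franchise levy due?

$5,484.75

1 Jan – 30 Sep 2018: 9 months at 0.65% → $618,000 × 0.65% × 9/12 = $3,012.7500
1 Oct – 31 Dec 2018: 3 months at 1.6% → $618,000 × 1.6% × 3/12 = $2,472.0000
Total = $5,484.7500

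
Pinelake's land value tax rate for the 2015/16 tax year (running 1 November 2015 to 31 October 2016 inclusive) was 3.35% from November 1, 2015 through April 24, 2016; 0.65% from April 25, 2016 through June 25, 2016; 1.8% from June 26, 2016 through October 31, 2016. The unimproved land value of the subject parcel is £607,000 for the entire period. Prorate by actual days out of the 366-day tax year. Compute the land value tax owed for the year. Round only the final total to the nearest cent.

November 1, 2015 – April 24, 2016: 176 days at 3.35% → £607,000 × 3.35% × 176/366 = £9,778.3388
April 25 – June 25, 2016: 62 days at 0.65% → £607,000 × 0.65% × 62/366 = £668.3634
June 26 – October 31, 2016: 128 days at 1.8% → £607,000 × 1.8% × 128/366 = £3,821.1148
Total = £14,267.8169

£14,267.82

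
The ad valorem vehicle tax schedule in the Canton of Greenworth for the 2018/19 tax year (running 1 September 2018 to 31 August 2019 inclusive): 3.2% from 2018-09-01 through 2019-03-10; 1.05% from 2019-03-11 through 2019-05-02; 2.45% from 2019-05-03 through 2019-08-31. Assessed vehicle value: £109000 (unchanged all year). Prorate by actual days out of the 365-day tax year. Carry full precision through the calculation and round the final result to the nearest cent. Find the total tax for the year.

2018-09-01 to 2019-03-10: 191 days at 3.2% → £109000 × 3.2% × 191/365 = £1825.2274
2019-03-11 to 2019-05-02: 53 days at 1.05% → £109000 × 1.05% × 53/365 = £166.1877
2019-05-03 to 2019-08-31: 121 days at 2.45% → £109000 × 2.45% × 121/365 = £885.2890
Total = £2876.7041

£2876.70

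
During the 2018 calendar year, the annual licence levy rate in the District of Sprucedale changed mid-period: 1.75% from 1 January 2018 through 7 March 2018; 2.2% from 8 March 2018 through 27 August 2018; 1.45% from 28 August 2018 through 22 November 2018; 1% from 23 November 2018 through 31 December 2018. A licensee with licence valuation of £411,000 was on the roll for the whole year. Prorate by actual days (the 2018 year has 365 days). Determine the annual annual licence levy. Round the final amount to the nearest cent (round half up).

£7,445.86

1 January – 7 March 2018: 66 days at 1.75% → £411,000 × 1.75% × 66/365 = £1,300.5616
8 March – 27 August 2018: 173 days at 2.2% → £411,000 × 2.2% × 173/365 = £4,285.6603
28 August – 22 November 2018: 87 days at 1.45% → £411,000 × 1.45% × 87/365 = £1,420.4836
23 November – 31 December 2018: 39 days at 1% → £411,000 × 1% × 39/365 = £439.1507
Total = £7,445.8562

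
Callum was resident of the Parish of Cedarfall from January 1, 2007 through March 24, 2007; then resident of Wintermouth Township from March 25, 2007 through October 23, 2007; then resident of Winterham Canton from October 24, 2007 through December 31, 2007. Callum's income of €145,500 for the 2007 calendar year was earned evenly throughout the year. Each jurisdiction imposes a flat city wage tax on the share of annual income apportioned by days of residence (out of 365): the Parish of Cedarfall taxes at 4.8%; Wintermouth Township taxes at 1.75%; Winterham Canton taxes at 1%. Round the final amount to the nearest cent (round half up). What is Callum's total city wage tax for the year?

The Parish of Cedarfall, January 1 – March 24, 2007: 83 days → €145,500 × 4.8% × 83/365 = €1,588.1425
Wintermouth Township, March 25 – October 23, 2007: 213 days → €145,500 × 1.75% × 213/365 = €1,485.8938
Winterham Canton, October 24 – December 31, 2007: 69 days → €145,500 × 1% × 69/365 = €275.0548
Total = €3,349.0911

€3,349.09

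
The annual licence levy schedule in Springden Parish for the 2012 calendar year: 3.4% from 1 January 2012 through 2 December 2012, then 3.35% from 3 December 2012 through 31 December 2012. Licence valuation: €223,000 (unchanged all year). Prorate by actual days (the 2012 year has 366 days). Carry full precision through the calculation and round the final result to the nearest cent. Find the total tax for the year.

1 January – 2 December 2012: 337 days at 3.4% → €223,000 × 3.4% × 337/366 = €6,981.2404
3 December – 31 December 2012: 29 days at 3.35% → €223,000 × 3.35% × 29/366 = €591.9249
Total = €7,573.1653

€7,573.17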